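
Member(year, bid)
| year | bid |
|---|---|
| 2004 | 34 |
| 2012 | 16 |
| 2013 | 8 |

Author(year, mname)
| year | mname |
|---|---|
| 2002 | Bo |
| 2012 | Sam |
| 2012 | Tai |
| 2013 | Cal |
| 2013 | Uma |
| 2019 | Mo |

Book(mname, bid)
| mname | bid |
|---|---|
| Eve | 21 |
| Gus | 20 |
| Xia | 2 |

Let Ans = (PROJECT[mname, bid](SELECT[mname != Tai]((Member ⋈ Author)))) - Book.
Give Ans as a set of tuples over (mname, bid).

Member ⋈ Author (natural join on year): {(2012, 16, Sam), (2012, 16, Tai), (2013, 8, Cal), (2013, 8, Uma)}
Apply σ_{mname != Tai}; surviving tuples: {(2012, 16, Sam), (2013, 8, Cal), (2013, 8, Uma)}
π_{mname, bid} gives {(Cal, 8), (Sam, 16), (Uma, 8)}.
Difference: {(Cal, 8), (Sam, 16), (Uma, 8)} with {(Eve, 21), (Gus, 20), (Xia, 2)} → {(Cal, 8), (Sam, 16), (Uma, 8)}

{(Cal, 8), (Sam, 16), (Uma, 8)}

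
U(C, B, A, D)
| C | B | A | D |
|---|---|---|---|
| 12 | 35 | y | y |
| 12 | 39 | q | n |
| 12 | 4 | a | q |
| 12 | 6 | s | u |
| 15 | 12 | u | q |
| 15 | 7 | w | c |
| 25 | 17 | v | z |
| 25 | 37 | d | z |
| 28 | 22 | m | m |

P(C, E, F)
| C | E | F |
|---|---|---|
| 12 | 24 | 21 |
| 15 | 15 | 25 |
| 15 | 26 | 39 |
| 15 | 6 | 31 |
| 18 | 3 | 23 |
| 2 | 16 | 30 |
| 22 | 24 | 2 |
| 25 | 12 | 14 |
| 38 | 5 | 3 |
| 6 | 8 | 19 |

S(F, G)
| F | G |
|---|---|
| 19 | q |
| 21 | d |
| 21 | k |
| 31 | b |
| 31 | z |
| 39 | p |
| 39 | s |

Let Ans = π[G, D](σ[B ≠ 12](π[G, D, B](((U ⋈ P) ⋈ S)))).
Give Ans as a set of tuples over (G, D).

{(b, c), (d, n), (d, q), (d, u), (d, y), (k, n), (k, q), (k, u), (k, y), (p, c), (s, c), (z, c)}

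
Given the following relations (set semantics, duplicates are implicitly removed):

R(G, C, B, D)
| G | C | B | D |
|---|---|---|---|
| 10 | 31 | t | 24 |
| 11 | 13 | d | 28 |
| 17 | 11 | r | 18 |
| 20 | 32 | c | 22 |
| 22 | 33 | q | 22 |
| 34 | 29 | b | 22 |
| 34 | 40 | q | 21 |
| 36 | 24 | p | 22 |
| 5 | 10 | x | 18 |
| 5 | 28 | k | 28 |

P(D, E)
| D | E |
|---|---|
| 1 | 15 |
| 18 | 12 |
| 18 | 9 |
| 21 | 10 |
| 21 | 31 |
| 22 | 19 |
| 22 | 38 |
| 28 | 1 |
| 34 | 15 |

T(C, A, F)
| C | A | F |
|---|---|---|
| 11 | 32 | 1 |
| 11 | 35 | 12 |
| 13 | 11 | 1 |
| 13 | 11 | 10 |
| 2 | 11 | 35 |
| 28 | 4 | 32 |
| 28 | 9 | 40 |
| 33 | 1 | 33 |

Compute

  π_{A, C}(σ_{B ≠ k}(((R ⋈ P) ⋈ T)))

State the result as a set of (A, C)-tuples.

{(1, 33), (11, 13), (32, 11), (35, 11)}

Natural join on D: {(11, 13, d, 28, 1), (17, 11, r, 18, 12), (17, 11, r, 18, 9), (20, 32, c, 22, 19), (20, 32, c, 22, 38), (22, 33, q, 22, 19), (22, 33, q, 22, 38), (34, 29, b, 22, 19), (34, 29, b, 22, 38), (34, 40, q, 21, 10), (34, 40, q, 21, 31), (36, 24, p, 22, 19), (36, 24, p, 22, 38), (5, 10, x, 18, 12), (5, 10, x, 18, 9), (5, 28, k, 28, 1)}
Natural join on C: {(11, 13, d, 28, 1, 11, 1), (11, 13, d, 28, 1, 11, 10), (17, 11, r, 18, 12, 32, 1), (17, 11, r, 18, 12, 35, 12), (17, 11, r, 18, 9, 32, 1), (17, 11, r, 18, 9, 35, 12), (22, 33, q, 22, 19, 1, 33), (22, 33, q, 22, 38, 1, 33), (5, 28, k, 28, 1, 4, 32), (5, 28, k, 28, 1, 9, 40)}
Selection B ≠ k: {(11, 13, d, 28, 1, 11, 1), (11, 13, d, 28, 1, 11, 10), (17, 11, r, 18, 12, 32, 1), (17, 11, r, 18, 12, 35, 12), (17, 11, r, 18, 9, 32, 1), (17, 11, r, 18, 9, 35, 12), (22, 33, q, 22, 19, 1, 33), (22, 33, q, 22, 38, 1, 33)}
Keep only column(s) A, C (4 duplicate(s) eliminated): {(1, 33), (11, 13), (32, 11), (35, 11)}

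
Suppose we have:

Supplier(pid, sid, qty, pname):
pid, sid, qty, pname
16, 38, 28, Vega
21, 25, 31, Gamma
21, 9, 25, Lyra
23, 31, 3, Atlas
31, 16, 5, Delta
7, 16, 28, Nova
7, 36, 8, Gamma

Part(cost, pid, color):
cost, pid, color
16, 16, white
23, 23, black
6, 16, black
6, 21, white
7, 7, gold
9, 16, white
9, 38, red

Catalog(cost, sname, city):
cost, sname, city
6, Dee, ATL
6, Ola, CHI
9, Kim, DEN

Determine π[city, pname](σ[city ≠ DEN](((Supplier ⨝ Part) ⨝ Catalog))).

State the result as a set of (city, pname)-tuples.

Natural join on pid: {(16, 38, 28, Vega, 16, white), (16, 38, 28, Vega, 6, black), (16, 38, 28, Vega, 9, white), (21, 25, 31, Gamma, 6, white), (21, 9, 25, Lyra, 6, white), (23, 31, 3, Atlas, 23, black), (7, 16, 28, Nova, 7, gold), (7, 36, 8, Gamma, 7, gold)}
Natural join on cost: {(16, 38, 28, Vega, 6, black, Dee, ATL), (16, 38, 28, Vega, 6, black, Ola, CHI), (16, 38, 28, Vega, 9, white, Kim, DEN), (21, 25, 31, Gamma, 6, white, Dee, ATL), (21, 25, 31, Gamma, 6, white, Ola, CHI), (21, 9, 25, Lyra, 6, white, Dee, ATL), (21, 9, 25, Lyra, 6, white, Ola, CHI)}
Selection city ≠ DEN: {(16, 38, 28, Vega, 6, black, Dee, ATL), (16, 38, 28, Vega, 6, black, Ola, CHI), (21, 25, 31, Gamma, 6, white, Dee, ATL), (21, 25, 31, Gamma, 6, white, Ola, CHI), (21, 9, 25, Lyra, 6, white, Dee, ATL), (21, 9, 25, Lyra, 6, white, Ola, CHI)}
π_{city, pname} gives {(ATL, Gamma), (ATL, Lyra), (ATL, Vega), (CHI, Gamma), (CHI, Lyra), (CHI, Vega)}.

{(ATL, Gamma), (ATL, Lyra), (ATL, Vega), (CHI, Gamma), (CHI, Lyra), (CHI, Vega)}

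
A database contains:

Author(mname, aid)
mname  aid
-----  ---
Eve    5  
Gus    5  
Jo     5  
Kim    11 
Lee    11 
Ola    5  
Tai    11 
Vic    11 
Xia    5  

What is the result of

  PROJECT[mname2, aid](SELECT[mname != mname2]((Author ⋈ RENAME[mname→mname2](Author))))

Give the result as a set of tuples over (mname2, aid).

{(Eve, 5), (Gus, 5), (Jo, 5), (Kim, 11), (Lee, 11), (Ola, 5), (Tai, 11), (Vic, 11), (Xia, 5)}

ρ[mname→mname2]: schema becomes (mname2, aid); tuples unchanged.
Joining Author and RENAME[mname→mname2](Author) on aid yields {(Eve, 5, Eve), (Eve, 5, Gus), (Eve, 5, Jo), (Eve, 5, Ola), (Eve, 5, Xia), (Gus, 5, Eve), (Gus, 5, Gus), (Gus, 5, Jo), (Gus, 5, Ola), (Gus, 5, Xia), (Jo, 5, Eve), (Jo, 5, Gus), (Jo, 5, Jo), (Jo, 5, Ola), (Jo, 5, Xia), (Kim, 11, Kim), (Kim, 11, Lee), (Kim, 11, Tai), (Kim, 11, Vic), (Lee, 11, Kim), (Lee, 11, Lee), (Lee, 11, Tai), (Lee, 11, Vic), (Ola, 5, Eve), (Ola, 5, Gus), (Ola, 5, Jo), (Ola, 5, Ola), (Ola, 5, Xia), (Tai, 11, Kim), (Tai, 11, Lee), (Tai, 11, Tai), (Tai, 11, Vic), (Vic, 11, Kim), (Vic, 11, Lee), (Vic, 11, Tai), (Vic, 11, Vic), (Xia, 5, Eve), (Xia, 5, Gus), (Xia, 5, Jo), (Xia, 5, Ola), (Xia, 5, Xia)}.
Selection mname != mname2: {(Eve, 5, Gus), (Eve, 5, Jo), (Eve, 5, Ola), (Eve, 5, Xia), (Gus, 5, Eve), (Gus, 5, Jo), (Gus, 5, Ola), (Gus, 5, Xia), (Jo, 5, Eve), (Jo, 5, Gus), (Jo, 5, Ola), (Jo, 5, Xia), (Kim, 11, Lee), (Kim, 11, Tai), (Kim, 11, Vic), (Lee, 11, Kim), (Lee, 11, Tai), (Lee, 11, Vic), (Ola, 5, Eve), (Ola, 5, Gus), (Ola, 5, Jo), (Ola, 5, Xia), (Tai, 11, Kim), (Tai, 11, Lee), (Tai, 11, Vic), (Vic, 11, Kim), (Vic, 11, Lee), (Vic, 11, Tai), (Xia, 5, Eve), (Xia, 5, Gus), (Xia, 5, Jo), (Xia, 5, Ola)}
π[mname2, aid]: project onto (mname2, aid) (23 duplicate(s) eliminated) → {(Eve, 5), (Gus, 5), (Jo, 5), (Kim, 11), (Lee, 11), (Ola, 5), (Tai, 11), (Vic, 11), (Xia, 5)}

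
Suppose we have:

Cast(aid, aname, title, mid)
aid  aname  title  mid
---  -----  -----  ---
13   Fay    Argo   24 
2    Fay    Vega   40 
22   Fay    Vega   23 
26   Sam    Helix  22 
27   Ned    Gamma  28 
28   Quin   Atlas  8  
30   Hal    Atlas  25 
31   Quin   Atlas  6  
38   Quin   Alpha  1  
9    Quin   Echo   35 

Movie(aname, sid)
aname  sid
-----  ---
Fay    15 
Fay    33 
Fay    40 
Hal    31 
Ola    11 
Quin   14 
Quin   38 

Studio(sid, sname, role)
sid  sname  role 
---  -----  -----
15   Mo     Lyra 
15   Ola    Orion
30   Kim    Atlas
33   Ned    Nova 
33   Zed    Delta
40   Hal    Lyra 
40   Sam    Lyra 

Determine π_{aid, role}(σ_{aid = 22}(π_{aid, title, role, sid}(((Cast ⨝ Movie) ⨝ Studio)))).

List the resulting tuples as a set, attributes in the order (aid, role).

Joining Cast and Movie on aname yields {(13, Fay, Argo, 24, 15), (13, Fay, Argo, 24, 33), (13, Fay, Argo, 24, 40), (2, Fay, Vega, 40, 15), (2, Fay, Vega, 40, 33), (2, Fay, Vega, 40, 40), (22, Fay, Vega, 23, 15), (22, Fay, Vega, 23, 33), (22, Fay, Vega, 23, 40), (28, Quin, Atlas, 8, 14), (28, Quin, Atlas, 8, 38), (30, Hal, Atlas, 25, 31), (31, Quin, Atlas, 6, 14), (31, Quin, Atlas, 6, 38), (38, Quin, Alpha, 1, 14), (38, Quin, Alpha, 1, 38), (9, Quin, Echo, 35, 14), (9, Quin, Echo, 35, 38)}.
Joining (Cast ⨝ Movie) and Studio on sid yields {(13, Fay, Argo, 24, 15, Mo, Lyra), (13, Fay, Argo, 24, 15, Ola, Orion), (13, Fay, Argo, 24, 33, Ned, Nova), (13, Fay, Argo, 24, 33, Zed, Delta), (13, Fay, Argo, 24, 40, Hal, Lyra), (13, Fay, Argo, 24, 40, Sam, Lyra), (2, Fay, Vega, 40, 15, Mo, Lyra), (2, Fay, Vega, 40, 15, Ola, Orion), (2, Fay, Vega, 40, 33, Ned, Nova), (2, Fay, Vega, 40, 33, Zed, Delta), (2, Fay, Vega, 40, 40, Hal, Lyra), (2, Fay, Vega, 40, 40, Sam, Lyra), (22, Fay, Vega, 23, 15, Mo, Lyra), (22, Fay, Vega, 23, 15, Ola, Orion), (22, Fay, Vega, 23, 33, Ned, Nova), (22, Fay, Vega, 23, 33, Zed, Delta), (22, Fay, Vega, 23, 40, Hal, Lyra), (22, Fay, Vega, 23, 40, Sam, Lyra)}.
π[aid, title, role, sid]: project onto (aid, title, role, sid) (3 duplicate(s) eliminated) → {(13, Argo, Delta, 33), (13, Argo, Lyra, 15), (13, Argo, Lyra, 40), (13, Argo, Nova, 33), (13, Argo, Orion, 15), (2, Vega, Delta, 33), (2, Vega, Lyra, 15), (2, Vega, Lyra, 40), (2, Vega, Nova, 33), (2, Vega, Orion, 15), (22, Vega, Delta, 33), (22, Vega, Lyra, 15), (22, Vega, Lyra, 40), (22, Vega, Nova, 33), (22, Vega, Orion, 15)}
Apply σ_{aid = 22}; surviving tuples: {(22, Vega, Delta, 33), (22, Vega, Lyra, 15), (22, Vega, Lyra, 40), (22, Vega, Nova, 33), (22, Vega, Orion, 15)}
π[aid, role]: project onto (aid, role) (1 duplicate(s) eliminated) → {(22, Delta), (22, Lyra), (22, Nova), (22, Orion)}

{(22, Delta), (22, Lyra), (22, Nova), (22, Orion)}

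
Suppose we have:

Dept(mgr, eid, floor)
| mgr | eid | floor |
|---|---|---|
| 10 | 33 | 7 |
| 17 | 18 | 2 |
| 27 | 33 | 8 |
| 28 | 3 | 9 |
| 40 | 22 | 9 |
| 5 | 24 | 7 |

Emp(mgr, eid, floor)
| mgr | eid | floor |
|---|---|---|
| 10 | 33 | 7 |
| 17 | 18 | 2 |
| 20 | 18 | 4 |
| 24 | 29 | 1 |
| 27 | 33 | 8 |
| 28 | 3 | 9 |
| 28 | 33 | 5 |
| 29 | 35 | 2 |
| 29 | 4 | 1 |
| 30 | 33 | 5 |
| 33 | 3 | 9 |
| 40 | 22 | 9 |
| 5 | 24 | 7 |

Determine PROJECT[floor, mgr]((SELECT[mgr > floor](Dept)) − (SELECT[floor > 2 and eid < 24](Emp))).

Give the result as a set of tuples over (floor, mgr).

Filtering on mgr > floor leaves {(10, 33, 7), (17, 18, 2), (27, 33, 8), (28, 3, 9), (40, 22, 9)}.
Filtering on floor > 2 and eid < 24 leaves {(20, 18, 4), (28, 3, 9), (33, 3, 9), (40, 22, 9)}.
Difference: {(10, 33, 7), (17, 18, 2), (27, 33, 8), (28, 3, 9), (40, 22, 9)} with {(20, 18, 4), (28, 3, 9), (33, 3, 9), (40, 22, 9)} → {(10, 33, 7), (17, 18, 2), (27, 33, 8)}
Keep only column(s) floor, mgr: {(2, 17), (7, 10), (8, 27)}

{(2, 17), (7, 10), (8, 27)}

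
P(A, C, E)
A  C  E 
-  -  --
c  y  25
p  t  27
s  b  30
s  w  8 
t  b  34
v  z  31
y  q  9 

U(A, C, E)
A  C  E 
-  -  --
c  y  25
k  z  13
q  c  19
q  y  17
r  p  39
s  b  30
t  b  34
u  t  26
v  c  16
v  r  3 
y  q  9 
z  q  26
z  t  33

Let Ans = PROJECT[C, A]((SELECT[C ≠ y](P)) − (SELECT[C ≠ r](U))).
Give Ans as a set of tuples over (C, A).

Selection C ≠ y: {(p, t, 27), (s, b, 30), (s, w, 8), (t, b, 34), (v, z, 31), (y, q, 9)}
Selection C ≠ r: {(c, y, 25), (k, z, 13), (q, c, 19), (q, y, 17), (r, p, 39), (s, b, 30), (t, b, 34), (u, t, 26), (v, c, 16), (y, q, 9), (z, q, 26), (z, t, 33)}
Taking the difference: {(p, t, 27), (s, w, 8), (v, z, 31)}
Projecting to C, A: {(t, p), (w, s), (z, v)}

{(t, p), (w, s), (z, v)}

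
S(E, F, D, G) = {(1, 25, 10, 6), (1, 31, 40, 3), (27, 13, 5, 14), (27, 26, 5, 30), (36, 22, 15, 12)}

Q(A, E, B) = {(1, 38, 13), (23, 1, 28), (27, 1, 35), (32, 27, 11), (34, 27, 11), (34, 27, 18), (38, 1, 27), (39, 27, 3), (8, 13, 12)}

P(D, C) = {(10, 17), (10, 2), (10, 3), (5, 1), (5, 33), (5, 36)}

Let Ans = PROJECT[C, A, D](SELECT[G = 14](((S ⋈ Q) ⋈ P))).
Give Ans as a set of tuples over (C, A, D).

Natural join on E: {(1, 25, 10, 6, 23, 28), (1, 25, 10, 6, 27, 35), (1, 25, 10, 6, 38, 27), (1, 31, 40, 3, 23, 28), (1, 31, 40, 3, 27, 35), (1, 31, 40, 3, 38, 27), (27, 13, 5, 14, 32, 11), (27, 13, 5, 14, 34, 11), (27, 13, 5, 14, 34, 18), (27, 13, 5, 14, 39, 3), (27, 26, 5, 30, 32, 11), (27, 26, 5, 30, 34, 11), (27, 26, 5, 30, 34, 18), (27, 26, 5, 30, 39, 3)}
Natural join on D: {(1, 25, 10, 6, 23, 28, 17), (1, 25, 10, 6, 23, 28, 2), (1, 25, 10, 6, 23, 28, 3), (1, 25, 10, 6, 27, 35, 17), (1, 25, 10, 6, 27, 35, 2), (1, 25, 10, 6, 27, 35, 3), (1, 25, 10, 6, 38, 27, 17), (1, 25, 10, 6, 38, 27, 2), (1, 25, 10, 6, 38, 27, 3), (27, 13, 5, 14, 32, 11, 1), (27, 13, 5, 14, 32, 11, 33), (27, 13, 5, 14, 32, 11, 36), (27, 13, 5, 14, 34, 11, 1), (27, 13, 5, 14, 34, 11, 33), (27, 13, 5, 14, 34, 11, 36), (27, 13, 5, 14, 34, 18, 1), (27, 13, 5, 14, 34, 18, 33), (27, 13, 5, 14, 34, 18, 36), (27, 13, 5, 14, 39, 3, 1), (27, 13, 5, 14, 39, 3, 33), (27, 13, 5, 14, 39, 3, 36), (27, 26, 5, 30, 32, 11, 1), (27, 26, 5, 30, 32, 11, 33), (27, 26, 5, 30, 32, 11, 36), (27, 26, 5, 30, 34, 11, 1), (27, 26, 5, 30, 34, 11, 33), (27, 26, 5, 30, 34, 11, 36), (27, 26, 5, 30, 34, 18, 1), (27, 26, 5, 30, 34, 18, 33), (27, 26, 5, 30, 34, 18, 36), (27, 26, 5, 30, 39, 3, 1), (27, 26, 5, 30, 39, 3, 33), (27, 26, 5, 30, 39, 3, 36)}
Selection G = 14: {(27, 13, 5, 14, 32, 11, 1), (27, 13, 5, 14, 32, 11, 33), (27, 13, 5, 14, 32, 11, 36), (27, 13, 5, 14, 34, 11, 1), (27, 13, 5, 14, 34, 11, 33), (27, 13, 5, 14, 34, 11, 36), (27, 13, 5, 14, 34, 18, 1), (27, 13, 5, 14, 34, 18, 33), (27, 13, 5, 14, 34, 18, 36), (27, 13, 5, 14, 39, 3, 1), (27, 13, 5, 14, 39, 3, 33), (27, 13, 5, 14, 39, 3, 36)}
Projecting to C, A, D (3 duplicate(s) eliminated): {(1, 32, 5), (1, 34, 5), (1, 39, 5), (33, 32, 5), (33, 34, 5), (33, 39, 5), (36, 32, 5), (36, 34, 5), (36, 39, 5)}

{(1, 32, 5), (1, 34, 5), (1, 39, 5), (33, 32, 5), (33, 34, 5), (33, 39, 5), (36, 32, 5), (36, 34, 5), (36, 39, 5)}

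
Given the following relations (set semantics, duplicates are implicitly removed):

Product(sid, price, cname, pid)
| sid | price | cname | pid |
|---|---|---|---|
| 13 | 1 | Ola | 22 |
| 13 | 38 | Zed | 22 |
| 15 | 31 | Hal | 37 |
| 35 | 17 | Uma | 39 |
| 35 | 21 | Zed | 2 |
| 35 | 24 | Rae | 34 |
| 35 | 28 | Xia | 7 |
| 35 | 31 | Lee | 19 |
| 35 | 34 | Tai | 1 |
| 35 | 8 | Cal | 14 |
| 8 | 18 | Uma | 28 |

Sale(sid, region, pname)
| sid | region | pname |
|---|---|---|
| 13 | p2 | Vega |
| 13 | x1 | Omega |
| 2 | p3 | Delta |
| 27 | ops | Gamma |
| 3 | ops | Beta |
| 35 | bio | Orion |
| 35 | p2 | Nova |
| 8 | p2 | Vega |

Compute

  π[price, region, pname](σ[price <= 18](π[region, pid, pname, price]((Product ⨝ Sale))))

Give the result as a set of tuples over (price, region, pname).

{(1, p2, Vega), (1, x1, Omega), (17, bio, Orion), (17, p2, Nova), (18, p2, Vega), (8, bio, Orion), (8, p2, Nova)}

Natural join on sid: {(13, 1, Ola, 22, p2, Vega), (13, 1, Ola, 22, x1, Omega), (13, 38, Zed, 22, p2, Vega), (13, 38, Zed, 22, x1, Omega), (35, 17, Uma, 39, bio, Orion), (35, 17, Uma, 39, p2, Nova), (35, 21, Zed, 2, bio, Orion), (35, 21, Zed, 2, p2, Nova), (35, 24, Rae, 34, bio, Orion), (35, 24, Rae, 34, p2, Nova), (35, 28, Xia, 7, bio, Orion), (35, 28, Xia, 7, p2, Nova), (35, 31, Lee, 19, bio, Orion), (35, 31, Lee, 19, p2, Nova), (35, 34, Tai, 1, bio, Orion), (35, 34, Tai, 1, p2, Nova), (35, 8, Cal, 14, bio, Orion), (35, 8, Cal, 14, p2, Nova), (8, 18, Uma, 28, p2, Vega)}
π_{region, pid, pname, price} gives {(bio, 1, Orion, 34), (bio, 14, Orion, 8), (bio, 19, Orion, 31), (bio, 2, Orion, 21), (bio, 34, Orion, 24), (bio, 39, Orion, 17), (bio, 7, Orion, 28), (p2, 1, Nova, 34), (p2, 14, Nova, 8), (p2, 19, Nova, 31), (p2, 2, Nova, 21), (p2, 22, Vega, 1), (p2, 22, Vega, 38), (p2, 28, Vega, 18), (p2, 34, Nova, 24), (p2, 39, Nova, 17), (p2, 7, Nova, 28), (x1, 22, Omega, 1), (x1, 22, Omega, 38)}.
Filtering on price <= 18 leaves {(bio, 14, Orion, 8), (bio, 39, Orion, 17), (p2, 14, Nova, 8), (p2, 22, Vega, 1), (p2, 28, Vega, 18), (p2, 39, Nova, 17), (x1, 22, Omega, 1)}.
π_{price, region, pname} gives {(1, p2, Vega), (1, x1, Omega), (17, bio, Orion), (17, p2, Nova), (18, p2, Vega), (8, bio, Orion), (8, p2, Nova)}.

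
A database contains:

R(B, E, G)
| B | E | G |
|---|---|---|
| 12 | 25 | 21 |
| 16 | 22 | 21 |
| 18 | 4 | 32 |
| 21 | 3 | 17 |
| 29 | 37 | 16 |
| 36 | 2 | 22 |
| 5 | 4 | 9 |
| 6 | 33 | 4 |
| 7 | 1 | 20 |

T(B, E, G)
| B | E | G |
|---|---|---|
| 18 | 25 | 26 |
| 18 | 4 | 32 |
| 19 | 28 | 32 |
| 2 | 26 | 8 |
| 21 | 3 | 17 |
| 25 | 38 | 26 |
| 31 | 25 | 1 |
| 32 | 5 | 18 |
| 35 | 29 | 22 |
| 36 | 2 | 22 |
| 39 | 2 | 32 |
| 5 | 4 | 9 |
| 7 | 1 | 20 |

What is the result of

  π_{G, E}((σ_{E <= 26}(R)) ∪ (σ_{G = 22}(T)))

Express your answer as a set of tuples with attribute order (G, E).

Apply σ_{E <= 26}; surviving tuples: {(12, 25, 21), (16, 22, 21), (18, 4, 32), (21, 3, 17), (36, 2, 22), (5, 4, 9), (7, 1, 20)}
Apply σ_{G = 22}; surviving tuples: {(35, 29, 22), (36, 2, 22)}
Set union of the two operands is {(12, 25, 21), (16, 22, 21), (18, 4, 32), (21, 3, 17), (35, 29, 22), (36, 2, 22), (5, 4, 9), (7, 1, 20)}.
Keep only column(s) G, E: {(17, 3), (20, 1), (21, 22), (21, 25), (22, 2), (22, 29), (32, 4), (9, 4)}

{(17, 3), (20, 1), (21, 22), (21, 25), (22, 2), (22, 29), (32, 4), (9, 4)}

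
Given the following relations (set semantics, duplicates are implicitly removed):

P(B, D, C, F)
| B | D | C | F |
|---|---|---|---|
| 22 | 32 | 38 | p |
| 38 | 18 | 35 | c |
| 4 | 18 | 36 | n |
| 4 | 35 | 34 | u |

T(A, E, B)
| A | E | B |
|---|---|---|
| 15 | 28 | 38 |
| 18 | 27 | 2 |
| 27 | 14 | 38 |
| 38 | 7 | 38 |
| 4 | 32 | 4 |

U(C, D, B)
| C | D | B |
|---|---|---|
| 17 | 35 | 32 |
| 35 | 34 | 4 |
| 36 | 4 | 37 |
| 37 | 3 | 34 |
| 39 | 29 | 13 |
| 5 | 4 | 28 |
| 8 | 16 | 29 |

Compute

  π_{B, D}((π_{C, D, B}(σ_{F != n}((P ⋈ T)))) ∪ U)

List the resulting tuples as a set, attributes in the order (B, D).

P ⋈ T (natural join on B): {(38, 18, 35, c, 15, 28), (38, 18, 35, c, 27, 14), (38, 18, 35, c, 38, 7), (4, 18, 36, n, 4, 32), (4, 35, 34, u, 4, 32)}
Apply σ_{F != n}; surviving tuples: {(38, 18, 35, c, 15, 28), (38, 18, 35, c, 27, 14), (38, 18, 35, c, 38, 7), (4, 35, 34, u, 4, 32)}
π_{C, D, B} gives {(34, 35, 4), (35, 18, 38)} (2 duplicate(s) eliminated).
Taking the union: {(17, 35, 32), (34, 35, 4), (35, 18, 38), (35, 34, 4), (36, 4, 37), (37, 3, 34), (39, 29, 13), (5, 4, 28), (8, 16, 29)}
π_{B, D} gives {(13, 29), (28, 4), (29, 16), (32, 35), (34, 3), (37, 4), (38, 18), (4, 34), (4, 35)}.

{(13, 29), (28, 4), (29, 16), (32, 35), (34, 3), (37, 4), (38, 18), (4, 34), (4, 35)}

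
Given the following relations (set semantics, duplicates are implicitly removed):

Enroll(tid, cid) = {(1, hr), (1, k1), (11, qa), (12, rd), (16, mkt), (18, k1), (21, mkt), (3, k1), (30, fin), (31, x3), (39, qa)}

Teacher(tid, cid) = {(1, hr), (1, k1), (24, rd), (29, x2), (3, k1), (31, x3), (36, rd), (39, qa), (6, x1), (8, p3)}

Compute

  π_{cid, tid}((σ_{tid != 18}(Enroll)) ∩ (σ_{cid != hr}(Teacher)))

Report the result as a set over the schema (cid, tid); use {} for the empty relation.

{(k1, 1), (k1, 3), (qa, 39), (x3, 31)}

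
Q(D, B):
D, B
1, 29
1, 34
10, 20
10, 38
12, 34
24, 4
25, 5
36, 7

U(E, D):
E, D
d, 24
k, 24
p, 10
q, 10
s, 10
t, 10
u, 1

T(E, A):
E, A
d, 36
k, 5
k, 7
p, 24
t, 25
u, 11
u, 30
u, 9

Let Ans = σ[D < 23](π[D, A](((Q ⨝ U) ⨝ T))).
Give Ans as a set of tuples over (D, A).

Natural join on D: {(1, 29, u), (1, 34, u), (10, 20, p), (10, 20, q), (10, 20, s), (10, 20, t), (10, 38, p), (10, 38, q), (10, 38, s), (10, 38, t), (24, 4, d), (24, 4, k)}
Natural join on E: {(1, 29, u, 11), (1, 29, u, 30), (1, 29, u, 9), (1, 34, u, 11), (1, 34, u, 30), (1, 34, u, 9), (10, 20, p, 24), (10, 20, t, 25), (10, 38, p, 24), (10, 38, t, 25), (24, 4, d, 36), (24, 4, k, 5), (24, 4, k, 7)}
Projecting to D, A (5 duplicate(s) eliminated): {(1, 11), (1, 30), (1, 9), (10, 24), (10, 25), (24, 36), (24, 5), (24, 7)}
Filtering on D < 23 leaves {(1, 11), (1, 30), (1, 9), (10, 24), (10, 25)}.

{(1, 11), (1, 30), (1, 9), (10, 24), (10, 25)}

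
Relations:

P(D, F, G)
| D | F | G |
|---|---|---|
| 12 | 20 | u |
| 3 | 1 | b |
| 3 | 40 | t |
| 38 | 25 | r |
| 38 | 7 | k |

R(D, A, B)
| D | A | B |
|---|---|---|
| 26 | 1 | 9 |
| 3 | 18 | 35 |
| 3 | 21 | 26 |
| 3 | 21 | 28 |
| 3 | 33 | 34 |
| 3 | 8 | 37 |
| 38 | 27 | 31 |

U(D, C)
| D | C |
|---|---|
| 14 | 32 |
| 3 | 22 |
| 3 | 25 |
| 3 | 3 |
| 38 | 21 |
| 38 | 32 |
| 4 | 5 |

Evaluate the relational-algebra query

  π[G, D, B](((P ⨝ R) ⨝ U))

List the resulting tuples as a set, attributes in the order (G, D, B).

{(b, 3, 26), (b, 3, 28), (b, 3, 34), (b, 3, 35), (b, 3, 37), (k, 38, 31), (r, 38, 31), (t, 3, 26), (t, 3, 28), (t, 3, 34), (t, 3, 35), (t, 3, 37)}

Natural join on D: {(3, 1, b, 18, 35), (3, 1, b, 21, 26), (3, 1, b, 21, 28), (3, 1, b, 33, 34), (3, 1, b, 8, 37), (3, 40, t, 18, 35), (3, 40, t, 21, 26), (3, 40, t, 21, 28), (3, 40, t, 33, 34), (3, 40, t, 8, 37), (38, 25, r, 27, 31), (38, 7, k, 27, 31)}
Natural join on D: {(3, 1, b, 18, 35, 22), (3, 1, b, 18, 35, 25), (3, 1, b, 18, 35, 3), (3, 1, b, 21, 26, 22), (3, 1, b, 21, 26, 25), (3, 1, b, 21, 26, 3), (3, 1, b, 21, 28, 22), (3, 1, b, 21, 28, 25), (3, 1, b, 21, 28, 3), (3, 1, b, 33, 34, 22), (3, 1, b, 33, 34, 25), (3, 1, b, 33, 34, 3), (3, 1, b, 8, 37, 22), (3, 1, b, 8, 37, 25), (3, 1, b, 8, 37, 3), (3, 40, t, 18, 35, 22), (3, 40, t, 18, 35, 25), (3, 40, t, 18, 35, 3), (3, 40, t, 21, 26, 22), (3, 40, t, 21, 26, 25), (3, 40, t, 21, 26, 3), (3, 40, t, 21, 28, 22), (3, 40, t, 21, 28, 25), (3, 40, t, 21, 28, 3), (3, 40, t, 33, 34, 22), (3, 40, t, 33, 34, 25), (3, 40, t, 33, 34, 3), (3, 40, t, 8, 37, 22), (3, 40, t, 8, 37, 25), (3, 40, t, 8, 37, 3), (38, 25, r, 27, 31, 21), (38, 25, r, 27, 31, 32), (38, 7, k, 27, 31, 21), (38, 7, k, 27, 31, 32)}
Projecting to G, D, B (22 duplicate(s) eliminated): {(b, 3, 26), (b, 3, 28), (b, 3, 34), (b, 3, 35), (b, 3, 37), (k, 38, 31), (r, 38, 31), (t, 3, 26), (t, 3, 28), (t, 3, 34), (t, 3, 35), (t, 3, 37)}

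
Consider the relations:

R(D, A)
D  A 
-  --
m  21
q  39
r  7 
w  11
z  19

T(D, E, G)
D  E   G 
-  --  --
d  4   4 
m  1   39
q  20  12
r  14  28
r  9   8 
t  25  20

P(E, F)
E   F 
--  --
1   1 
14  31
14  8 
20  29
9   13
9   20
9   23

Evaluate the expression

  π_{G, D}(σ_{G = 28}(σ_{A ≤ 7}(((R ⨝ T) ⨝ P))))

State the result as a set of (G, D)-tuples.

{(28, r)}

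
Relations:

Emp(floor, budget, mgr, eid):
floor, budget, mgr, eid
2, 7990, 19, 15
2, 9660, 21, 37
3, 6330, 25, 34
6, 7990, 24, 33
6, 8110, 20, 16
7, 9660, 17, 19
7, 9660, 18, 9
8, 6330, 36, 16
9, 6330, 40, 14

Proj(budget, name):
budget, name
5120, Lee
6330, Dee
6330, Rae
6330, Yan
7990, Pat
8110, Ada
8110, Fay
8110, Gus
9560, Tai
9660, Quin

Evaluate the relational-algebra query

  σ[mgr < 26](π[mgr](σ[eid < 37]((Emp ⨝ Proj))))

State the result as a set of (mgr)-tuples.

{17, 18, 19, 20, 24, 25}

Natural join on budget: {(2, 7990, 19, 15, Pat), (2, 9660, 21, 37, Quin), (3, 6330, 25, 34, Dee), (3, 6330, 25, 34, Rae), (3, 6330, 25, 34, Yan), (6, 7990, 24, 33, Pat), (6, 8110, 20, 16, Ada), (6, 8110, 20, 16, Fay), (6, 8110, 20, 16, Gus), (7, 9660, 17, 19, Quin), (7, 9660, 18, 9, Quin), (8, 6330, 36, 16, Dee), (8, 6330, 36, 16, Rae), (8, 6330, 36, 16, Yan), (9, 6330, 40, 14, Dee), (9, 6330, 40, 14, Rae), (9, 6330, 40, 14, Yan)}
Filtering on eid < 37 leaves {(2, 7990, 19, 15, Pat), (3, 6330, 25, 34, Dee), (3, 6330, 25, 34, Rae), (3, 6330, 25, 34, Yan), (6, 7990, 24, 33, Pat), (6, 8110, 20, 16, Ada), (6, 8110, 20, 16, Fay), (6, 8110, 20, 16, Gus), (7, 9660, 17, 19, Quin), (7, 9660, 18, 9, Quin), (8, 6330, 36, 16, Dee), (8, 6330, 36, 16, Rae), (8, 6330, 36, 16, Yan), (9, 6330, 40, 14, Dee), (9, 6330, 40, 14, Rae), (9, 6330, 40, 14, Yan)}.
Keep only column(s) mgr (8 duplicate(s) eliminated): {17, 18, 19, 20, 24, 25, 36, 40}
Filtering on mgr < 26 leaves {17, 18, 19, 20, 24, 25}.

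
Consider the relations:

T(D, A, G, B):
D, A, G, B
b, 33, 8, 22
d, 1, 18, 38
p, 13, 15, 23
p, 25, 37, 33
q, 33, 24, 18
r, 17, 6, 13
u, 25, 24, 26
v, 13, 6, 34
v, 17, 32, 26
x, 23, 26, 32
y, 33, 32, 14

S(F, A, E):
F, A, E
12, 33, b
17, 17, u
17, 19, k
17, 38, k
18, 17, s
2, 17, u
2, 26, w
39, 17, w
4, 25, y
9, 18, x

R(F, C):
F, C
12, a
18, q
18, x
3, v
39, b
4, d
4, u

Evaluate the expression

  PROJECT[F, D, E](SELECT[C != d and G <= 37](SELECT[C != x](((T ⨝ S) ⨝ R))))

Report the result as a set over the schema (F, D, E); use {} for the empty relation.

{(12, b, b), (12, q, b), (12, y, b), (18, r, s), (18, v, s), (39, r, w), (39, v, w), (4, p, y), (4, u, y)}

Joining T and S on A yields {(b, 33, 8, 22, 12, b), (p, 25, 37, 33, 4, y), (q, 33, 24, 18, 12, b), (r, 17, 6, 13, 17, u), (r, 17, 6, 13, 18, s), (r, 17, 6, 13, 2, u), (r, 17, 6, 13, 39, w), (u, 25, 24, 26, 4, y), (v, 17, 32, 26, 17, u), (v, 17, 32, 26, 18, s), (v, 17, 32, 26, 2, u), (v, 17, 32, 26, 39, w), (y, 33, 32, 14, 12, b)}.
Joining (T ⨝ S) and R on F yields {(b, 33, 8, 22, 12, b, a), (p, 25, 37, 33, 4, y, d), (p, 25, 37, 33, 4, y, u), (q, 33, 24, 18, 12, b, a), (r, 17, 6, 13, 18, s, q), (r, 17, 6, 13, 18, s, x), (r, 17, 6, 13, 39, w, b), (u, 25, 24, 26, 4, y, d), (u, 25, 24, 26, 4, y, u), (v, 17, 32, 26, 18, s, q), (v, 17, 32, 26, 18, s, x), (v, 17, 32, 26, 39, w, b), (y, 33, 32, 14, 12, b, a)}.
Filtering on C != x leaves {(b, 33, 8, 22, 12, b, a), (p, 25, 37, 33, 4, y, d), (p, 25, 37, 33, 4, y, u), (q, 33, 24, 18, 12, b, a), (r, 17, 6, 13, 18, s, q), (r, 17, 6, 13, 39, w, b), (u, 25, 24, 26, 4, y, d), (u, 25, 24, 26, 4, y, u), (v, 17, 32, 26, 18, s, q), (v, 17, 32, 26, 39, w, b), (y, 33, 32, 14, 12, b, a)}.
Filtering on C != d and G <= 37 leaves {(b, 33, 8, 22, 12, b, a), (p, 25, 37, 33, 4, y, u), (q, 33, 24, 18, 12, b, a), (r, 17, 6, 13, 18, s, q), (r, 17, 6, 13, 39, w, b), (u, 25, 24, 26, 4, y, u), (v, 17, 32, 26, 18, s, q), (v, 17, 32, 26, 39, w, b), (y, 33, 32, 14, 12, b, a)}.
π[F, D, E]: project onto (F, D, E) → {(12, b, b), (12, q, b), (12, y, b), (18, r, s), (18, v, s), (39, r, w), (39, v, w), (4, p, y), (4, u, y)}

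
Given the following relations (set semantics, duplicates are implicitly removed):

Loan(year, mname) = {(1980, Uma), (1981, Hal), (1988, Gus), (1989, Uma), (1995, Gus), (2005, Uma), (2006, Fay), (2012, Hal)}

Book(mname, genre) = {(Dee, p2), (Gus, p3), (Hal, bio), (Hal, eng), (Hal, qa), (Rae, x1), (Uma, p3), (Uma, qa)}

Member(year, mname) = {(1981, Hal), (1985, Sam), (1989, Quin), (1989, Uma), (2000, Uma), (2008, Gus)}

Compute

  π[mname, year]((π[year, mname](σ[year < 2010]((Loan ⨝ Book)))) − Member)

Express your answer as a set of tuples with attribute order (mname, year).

{(Gus, 1988), (Gus, 1995), (Uma, 1980), (Uma, 2005)}

Joining Loan and Book on mname yields {(1980, Uma, p3), (1980, Uma, qa), (1981, Hal, bio), (1981, Hal, eng), (1981, Hal, qa), (1988, Gus, p3), (1989, Uma, p3), (1989, Uma, qa), (1995, Gus, p3), (2005, Uma, p3), (2005, Uma, qa), (2012, Hal, bio), (2012, Hal, eng), (2012, Hal, qa)}.
Selection year < 2010: {(1980, Uma, p3), (1980, Uma, qa), (1981, Hal, bio), (1981, Hal, eng), (1981, Hal, qa), (1988, Gus, p3), (1989, Uma, p3), (1989, Uma, qa), (1995, Gus, p3), (2005, Uma, p3), (2005, Uma, qa)}
Keep only column(s) year, mname (5 duplicate(s) eliminated): {(1980, Uma), (1981, Hal), (1988, Gus), (1989, Uma), (1995, Gus), (2005, Uma)}
Set difference of the two operands is {(1980, Uma), (1988, Gus), (1995, Gus), (2005, Uma)}.
Keep only column(s) mname, year: {(Gus, 1988), (Gus, 1995), (Uma, 1980), (Uma, 2005)}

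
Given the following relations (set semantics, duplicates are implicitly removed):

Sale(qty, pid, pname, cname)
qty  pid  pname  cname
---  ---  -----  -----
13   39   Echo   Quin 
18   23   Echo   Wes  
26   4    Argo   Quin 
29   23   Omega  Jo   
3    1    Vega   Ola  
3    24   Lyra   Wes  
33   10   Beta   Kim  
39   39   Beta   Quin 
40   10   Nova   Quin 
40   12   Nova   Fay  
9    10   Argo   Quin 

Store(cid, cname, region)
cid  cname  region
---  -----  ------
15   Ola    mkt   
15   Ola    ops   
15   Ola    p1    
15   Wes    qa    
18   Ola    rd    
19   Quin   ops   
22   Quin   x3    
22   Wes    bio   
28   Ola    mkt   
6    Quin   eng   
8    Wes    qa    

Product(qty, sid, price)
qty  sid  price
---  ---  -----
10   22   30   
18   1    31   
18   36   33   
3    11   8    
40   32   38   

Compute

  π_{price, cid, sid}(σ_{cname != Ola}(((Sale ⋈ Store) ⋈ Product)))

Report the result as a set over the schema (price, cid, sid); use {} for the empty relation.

Natural join on cname: {(13, 39, Echo, Quin, 19, ops), (13, 39, Echo, Quin, 22, x3), (13, 39, Echo, Quin, 6, eng), (18, 23, Echo, Wes, 15, qa), (18, 23, Echo, Wes, 22, bio), (18, 23, Echo, Wes, 8, qa), (26, 4, Argo, Quin, 19, ops), (26, 4, Argo, Quin, 22, x3), (26, 4, Argo, Quin, 6, eng), (3, 1, Vega, Ola, 15, mkt), (3, 1, Vega, Ola, 15, ops), (3, 1, Vega, Ola, 15, p1), (3, 1, Vega, Ola, 18, rd), (3, 1, Vega, Ola, 28, mkt), (3, 24, Lyra, Wes, 15, qa), (3, 24, Lyra, Wes, 22, bio), (3, 24, Lyra, Wes, 8, qa), (39, 39, Beta, Quin, 19, ops), (39, 39, Beta, Quin, 22, x3), (39, 39, Beta, Quin, 6, eng), (40, 10, Nova, Quin, 19, ops), (40, 10, Nova, Quin, 22, x3), (40, 10, Nova, Quin, 6, eng), (9, 10, Argo, Quin, 19, ops), (9, 10, Argo, Quin, 22, x3), (9, 10, Argo, Quin, 6, eng)}
Natural join on qty: {(18, 23, Echo, Wes, 15, qa, 1, 31), (18, 23, Echo, Wes, 15, qa, 36, 33), (18, 23, Echo, Wes, 22, bio, 1, 31), (18, 23, Echo, Wes, 22, bio, 36, 33), (18, 23, Echo, Wes, 8, qa, 1, 31), (18, 23, Echo, Wes, 8, qa, 36, 33), (3, 1, Vega, Ola, 15, mkt, 11, 8), (3, 1, Vega, Ola, 15, ops, 11, 8), (3, 1, Vega, Ola, 15, p1, 11, 8), (3, 1, Vega, Ola, 18, rd, 11, 8), (3, 1, Vega, Ola, 28, mkt, 11, 8), (3, 24, Lyra, Wes, 15, qa, 11, 8), (3, 24, Lyra, Wes, 22, bio, 11, 8), (3, 24, Lyra, Wes, 8, qa, 11, 8), (40, 10, Nova, Quin, 19, ops, 32, 38), (40, 10, Nova, Quin, 22, x3, 32, 38), (40, 10, Nova, Quin, 6, eng, 32, 38)}
Filtering on cname != Ola leaves {(18, 23, Echo, Wes, 15, qa, 1, 31), (18, 23, Echo, Wes, 15, qa, 36, 33), (18, 23, Echo, Wes, 22, bio, 1, 31), (18, 23, Echo, Wes, 22, bio, 36, 33), (18, 23, Echo, Wes, 8, qa, 1, 31), (18, 23, Echo, Wes, 8, qa, 36, 33), (3, 24, Lyra, Wes, 15, qa, 11, 8), (3, 24, Lyra, Wes, 22, bio, 11, 8), (3, 24, Lyra, Wes, 8, qa, 11, 8), (40, 10, Nova, Quin, 19, ops, 32, 38), (40, 10, Nova, Quin, 22, x3, 32, 38), (40, 10, Nova, Quin, 6, eng, 32, 38)}.
Projecting to price, cid, sid: {(31, 15, 1), (31, 22, 1), (31, 8, 1), (33, 15, 36), (33, 22, 36), (33, 8, 36), (38, 19, 32), (38, 22, 32), (38, 6, 32), (8, 15, 11), (8, 22, 11), (8, 8, 11)}

{(31, 15, 1), (31, 22, 1), (31, 8, 1), (33, 15, 36), (33, 22, 36), (33, 8, 36), (38, 19, 32), (38, 22, 32), (38, 6, 32), (8, 15, 11), (8, 22, 11), (8, 8, 11)}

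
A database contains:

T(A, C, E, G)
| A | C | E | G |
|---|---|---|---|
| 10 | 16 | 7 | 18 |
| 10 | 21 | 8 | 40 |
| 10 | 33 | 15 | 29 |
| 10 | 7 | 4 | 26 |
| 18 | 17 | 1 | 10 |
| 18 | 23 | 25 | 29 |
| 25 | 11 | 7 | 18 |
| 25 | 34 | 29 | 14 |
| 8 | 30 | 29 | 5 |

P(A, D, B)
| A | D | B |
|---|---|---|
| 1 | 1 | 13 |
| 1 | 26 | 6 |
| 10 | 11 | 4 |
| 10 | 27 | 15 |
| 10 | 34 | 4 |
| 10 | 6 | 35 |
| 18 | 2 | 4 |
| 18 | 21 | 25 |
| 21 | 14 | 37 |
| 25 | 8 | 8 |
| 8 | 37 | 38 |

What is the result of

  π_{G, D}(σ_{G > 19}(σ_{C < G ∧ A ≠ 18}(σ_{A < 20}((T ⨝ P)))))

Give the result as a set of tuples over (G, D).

{(26, 11), (26, 27), (26, 34), (26, 6), (40, 11), (40, 27), (40, 34), (40, 6)}

Natural join on A: {(10, 16, 7, 18, 11, 4), (10, 16, 7, 18, 27, 15), (10, 16, 7, 18, 34, 4), (10, 16, 7, 18, 6, 35), (10, 21, 8, 40, 11, 4), (10, 21, 8, 40, 27, 15), (10, 21, 8, 40, 34, 4), (10, 21, 8, 40, 6, 35), (10, 33, 15, 29, 11, 4), (10, 33, 15, 29, 27, 15), (10, 33, 15, 29, 34, 4), (10, 33, 15, 29, 6, 35), (10, 7, 4, 26, 11, 4), (10, 7, 4, 26, 27, 15), (10, 7, 4, 26, 34, 4), (10, 7, 4, 26, 6, 35), (18, 17, 1, 10, 2, 4), (18, 17, 1, 10, 21, 25), (18, 23, 25, 29, 2, 4), (18, 23, 25, 29, 21, 25), (25, 11, 7, 18, 8, 8), (25, 34, 29, 14, 8, 8), (8, 30, 29, 5, 37, 38)}
Filtering on A < 20 leaves {(10, 16, 7, 18, 11, 4), (10, 16, 7, 18, 27, 15), (10, 16, 7, 18, 34, 4), (10, 16, 7, 18, 6, 35), (10, 21, 8, 40, 11, 4), (10, 21, 8, 40, 27, 15), (10, 21, 8, 40, 34, 4), (10, 21, 8, 40, 6, 35), (10, 33, 15, 29, 11, 4), (10, 33, 15, 29, 27, 15), (10, 33, 15, 29, 34, 4), (10, 33, 15, 29, 6, 35), (10, 7, 4, 26, 11, 4), (10, 7, 4, 26, 27, 15), (10, 7, 4, 26, 34, 4), (10, 7, 4, 26, 6, 35), (18, 17, 1, 10, 2, 4), (18, 17, 1, 10, 21, 25), (18, 23, 25, 29, 2, 4), (18, 23, 25, 29, 21, 25), (8, 30, 29, 5, 37, 38)}.
Filtering on C < G ∧ A ≠ 18 leaves {(10, 16, 7, 18, 11, 4), (10, 16, 7, 18, 27, 15), (10, 16, 7, 18, 34, 4), (10, 16, 7, 18, 6, 35), (10, 21, 8, 40, 11, 4), (10, 21, 8, 40, 27, 15), (10, 21, 8, 40, 34, 4), (10, 21, 8, 40, 6, 35), (10, 7, 4, 26, 11, 4), (10, 7, 4, 26, 27, 15), (10, 7, 4, 26, 34, 4), (10, 7, 4, 26, 6, 35)}.
Filtering on G > 19 leaves {(10, 21, 8, 40, 11, 4), (10, 21, 8, 40, 27, 15), (10, 21, 8, 40, 34, 4), (10, 21, 8, 40, 6, 35), (10, 7, 4, 26, 11, 4), (10, 7, 4, 26, 27, 15), (10, 7, 4, 26, 34, 4), (10, 7, 4, 26, 6, 35)}.
Keep only column(s) G, D: {(26, 11), (26, 27), (26, 34), (26, 6), (40, 11), (40, 27), (40, 34), (40, 6)}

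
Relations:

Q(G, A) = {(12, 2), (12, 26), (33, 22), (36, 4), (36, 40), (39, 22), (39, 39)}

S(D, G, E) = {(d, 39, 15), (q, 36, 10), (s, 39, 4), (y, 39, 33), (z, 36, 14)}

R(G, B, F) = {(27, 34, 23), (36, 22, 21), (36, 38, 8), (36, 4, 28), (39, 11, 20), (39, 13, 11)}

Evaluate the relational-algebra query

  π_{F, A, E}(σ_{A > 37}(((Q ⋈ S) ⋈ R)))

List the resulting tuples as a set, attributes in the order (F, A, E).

{(11, 39, 15), (11, 39, 33), (11, 39, 4), (20, 39, 15), (20, 39, 33), (20, 39, 4), (21, 40, 10), (21, 40, 14), (28, 40, 10), (28, 40, 14), (8, 40, 10), (8, 40, 14)}

Q ⋈ S (natural join on G): {(36, 4, q, 10), (36, 4, z, 14), (36, 40, q, 10), (36, 40, z, 14), (39, 22, d, 15), (39, 22, s, 4), (39, 22, y, 33), (39, 39, d, 15), (39, 39, s, 4), (39, 39, y, 33)}
(Q ⋈ S) ⋈ R (natural join on G): {(36, 4, q, 10, 22, 21), (36, 4, q, 10, 38, 8), (36, 4, q, 10, 4, 28), (36, 4, z, 14, 22, 21), (36, 4, z, 14, 38, 8), (36, 4, z, 14, 4, 28), (36, 40, q, 10, 22, 21), (36, 40, q, 10, 38, 8), (36, 40, q, 10, 4, 28), (36, 40, z, 14, 22, 21), (36, 40, z, 14, 38, 8), (36, 40, z, 14, 4, 28), (39, 22, d, 15, 11, 20), (39, 22, d, 15, 13, 11), (39, 22, s, 4, 11, 20), (39, 22, s, 4, 13, 11), (39, 22, y, 33, 11, 20), (39, 22, y, 33, 13, 11), (39, 39, d, 15, 11, 20), (39, 39, d, 15, 13, 11), (39, 39, s, 4, 11, 20), (39, 39, s, 4, 13, 11), (39, 39, y, 33, 11, 20), (39, 39, y, 33, 13, 11)}
Selection A > 37: {(36, 40, q, 10, 22, 21), (36, 40, q, 10, 38, 8), (36, 40, q, 10, 4, 28), (36, 40, z, 14, 22, 21), (36, 40, z, 14, 38, 8), (36, 40, z, 14, 4, 28), (39, 39, d, 15, 11, 20), (39, 39, d, 15, 13, 11), (39, 39, s, 4, 11, 20), (39, 39, s, 4, 13, 11), (39, 39, y, 33, 11, 20), (39, 39, y, 33, 13, 11)}
Projecting to F, A, E: {(11, 39, 15), (11, 39, 33), (11, 39, 4), (20, 39, 15), (20, 39, 33), (20, 39, 4), (21, 40, 10), (21, 40, 14), (28, 40, 10), (28, 40, 14), (8, 40, 10), (8, 40, 14)}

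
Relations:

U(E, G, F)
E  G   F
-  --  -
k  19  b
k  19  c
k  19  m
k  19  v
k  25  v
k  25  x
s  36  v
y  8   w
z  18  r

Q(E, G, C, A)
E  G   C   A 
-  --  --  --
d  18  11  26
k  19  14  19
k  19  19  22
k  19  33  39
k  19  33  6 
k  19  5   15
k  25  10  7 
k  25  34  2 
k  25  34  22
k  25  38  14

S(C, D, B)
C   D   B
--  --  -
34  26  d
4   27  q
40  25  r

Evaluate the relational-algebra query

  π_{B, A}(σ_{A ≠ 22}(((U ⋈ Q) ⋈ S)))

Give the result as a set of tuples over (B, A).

U ⋈ Q (natural join on E, G): {(k, 19, b, 14, 19), (k, 19, b, 19, 22), (k, 19, b, 33, 39), (k, 19, b, 33, 6), (k, 19, b, 5, 15), (k, 19, c, 14, 19), (k, 19, c, 19, 22), (k, 19, c, 33, 39), (k, 19, c, 33, 6), (k, 19, c, 5, 15), (k, 19, m, 14, 19), (k, 19, m, 19, 22), (k, 19, m, 33, 39), (k, 19, m, 33, 6), (k, 19, m, 5, 15), (k, 19, v, 14, 19), (k, 19, v, 19, 22), (k, 19, v, 33, 39), (k, 19, v, 33, 6), (k, 19, v, 5, 15), (k, 25, v, 10, 7), (k, 25, v, 34, 2), (k, 25, v, 34, 22), (k, 25, v, 38, 14), (k, 25, x, 10, 7), (k, 25, x, 34, 2), (k, 25, x, 34, 22), (k, 25, x, 38, 14)}
(U ⋈ Q) ⋈ S (natural join on C): {(k, 25, v, 34, 2, 26, d), (k, 25, v, 34, 22, 26, d), (k, 25, x, 34, 2, 26, d), (k, 25, x, 34, 22, 26, d)}
Filtering on A ≠ 22 leaves {(k, 25, v, 34, 2, 26, d), (k, 25, x, 34, 2, 26, d)}.
π_{B, A} gives {(d, 2)} (1 duplicate(s) eliminated).

{(d, 2)}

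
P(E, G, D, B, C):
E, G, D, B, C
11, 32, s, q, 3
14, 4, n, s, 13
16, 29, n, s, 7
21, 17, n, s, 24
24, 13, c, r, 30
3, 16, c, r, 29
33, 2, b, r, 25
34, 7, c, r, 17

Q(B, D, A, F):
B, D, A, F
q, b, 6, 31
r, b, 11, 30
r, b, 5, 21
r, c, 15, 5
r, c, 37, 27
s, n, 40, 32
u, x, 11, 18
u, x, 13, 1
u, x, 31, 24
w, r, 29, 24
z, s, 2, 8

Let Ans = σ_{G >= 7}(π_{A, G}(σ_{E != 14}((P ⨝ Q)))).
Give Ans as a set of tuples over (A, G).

P ⋈ Q (natural join on D, B): {(14, 4, n, s, 13, 40, 32), (16, 29, n, s, 7, 40, 32), (21, 17, n, s, 24, 40, 32), (24, 13, c, r, 30, 15, 5), (24, 13, c, r, 30, 37, 27), (3, 16, c, r, 29, 15, 5), (3, 16, c, r, 29, 37, 27), (33, 2, b, r, 25, 11, 30), (33, 2, b, r, 25, 5, 21), (34, 7, c, r, 17, 15, 5), (34, 7, c, r, 17, 37, 27)}
Apply σ_{E != 14}; surviving tuples: {(16, 29, n, s, 7, 40, 32), (21, 17, n, s, 24, 40, 32), (24, 13, c, r, 30, 15, 5), (24, 13, c, r, 30, 37, 27), (3, 16, c, r, 29, 15, 5), (3, 16, c, r, 29, 37, 27), (33, 2, b, r, 25, 11, 30), (33, 2, b, r, 25, 5, 21), (34, 7, c, r, 17, 15, 5), (34, 7, c, r, 17, 37, 27)}
Keep only column(s) A, G: {(11, 2), (15, 13), (15, 16), (15, 7), (37, 13), (37, 16), (37, 7), (40, 17), (40, 29), (5, 2)}
Apply σ_{G >= 7}; surviving tuples: {(15, 13), (15, 16), (15, 7), (37, 13), (37, 16), (37, 7), (40, 17), (40, 29)}

{(15, 13), (15, 16), (15, 7), (37, 13), (37, 16), (37, 7), (40, 17), (40, 29)}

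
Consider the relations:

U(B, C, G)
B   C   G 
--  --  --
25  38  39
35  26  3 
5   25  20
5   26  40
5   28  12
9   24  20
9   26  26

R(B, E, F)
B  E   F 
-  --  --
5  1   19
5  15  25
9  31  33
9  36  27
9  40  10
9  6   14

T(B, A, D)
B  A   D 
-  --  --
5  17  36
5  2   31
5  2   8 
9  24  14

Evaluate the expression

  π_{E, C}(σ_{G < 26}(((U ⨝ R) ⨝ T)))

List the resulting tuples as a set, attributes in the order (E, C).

{(1, 25), (1, 28), (15, 25), (15, 28), (31, 24), (36, 24), (40, 24), (6, 24)}

Joining U and R on B yields {(5, 25, 20, 1, 19), (5, 25, 20, 15, 25), (5, 26, 40, 1, 19), (5, 26, 40, 15, 25), (5, 28, 12, 1, 19), (5, 28, 12, 15, 25), (9, 24, 20, 31, 33), (9, 24, 20, 36, 27), (9, 24, 20, 40, 10), (9, 24, 20, 6, 14), (9, 26, 26, 31, 33), (9, 26, 26, 36, 27), (9, 26, 26, 40, 10), (9, 26, 26, 6, 14)}.
Joining (U ⨝ R) and T on B yields {(5, 25, 20, 1, 19, 17, 36), (5, 25, 20, 1, 19, 2, 31), (5, 25, 20, 1, 19, 2, 8), (5, 25, 20, 15, 25, 17, 36), (5, 25, 20, 15, 25, 2, 31), (5, 25, 20, 15, 25, 2, 8), (5, 26, 40, 1, 19, 17, 36), (5, 26, 40, 1, 19, 2, 31), (5, 26, 40, 1, 19, 2, 8), (5, 26, 40, 15, 25, 17, 36), (5, 26, 40, 15, 25, 2, 31), (5, 26, 40, 15, 25, 2, 8), (5, 28, 12, 1, 19, 17, 36), (5, 28, 12, 1, 19, 2, 31), (5, 28, 12, 1, 19, 2, 8), (5, 28, 12, 15, 25, 17, 36), (5, 28, 12, 15, 25, 2, 31), (5, 28, 12, 15, 25, 2, 8), (9, 24, 20, 31, 33, 24, 14), (9, 24, 20, 36, 27, 24, 14), (9, 24, 20, 40, 10, 24, 14), (9, 24, 20, 6, 14, 24, 14), (9, 26, 26, 31, 33, 24, 14), (9, 26, 26, 36, 27, 24, 14), (9, 26, 26, 40, 10, 24, 14), (9, 26, 26, 6, 14, 24, 14)}.
Selection G < 26: {(5, 25, 20, 1, 19, 17, 36), (5, 25, 20, 1, 19, 2, 31), (5, 25, 20, 1, 19, 2, 8), (5, 25, 20, 15, 25, 17, 36), (5, 25, 20, 15, 25, 2, 31), (5, 25, 20, 15, 25, 2, 8), (5, 28, 12, 1, 19, 17, 36), (5, 28, 12, 1, 19, 2, 31), (5, 28, 12, 1, 19, 2, 8), (5, 28, 12, 15, 25, 17, 36), (5, 28, 12, 15, 25, 2, 31), (5, 28, 12, 15, 25, 2, 8), (9, 24, 20, 31, 33, 24, 14), (9, 24, 20, 36, 27, 24, 14), (9, 24, 20, 40, 10, 24, 14), (9, 24, 20, 6, 14, 24, 14)}
Keep only column(s) E, C (8 duplicate(s) eliminated): {(1, 25), (1, 28), (15, 25), (15, 28), (31, 24), (36, 24), (40, 24), (6, 24)}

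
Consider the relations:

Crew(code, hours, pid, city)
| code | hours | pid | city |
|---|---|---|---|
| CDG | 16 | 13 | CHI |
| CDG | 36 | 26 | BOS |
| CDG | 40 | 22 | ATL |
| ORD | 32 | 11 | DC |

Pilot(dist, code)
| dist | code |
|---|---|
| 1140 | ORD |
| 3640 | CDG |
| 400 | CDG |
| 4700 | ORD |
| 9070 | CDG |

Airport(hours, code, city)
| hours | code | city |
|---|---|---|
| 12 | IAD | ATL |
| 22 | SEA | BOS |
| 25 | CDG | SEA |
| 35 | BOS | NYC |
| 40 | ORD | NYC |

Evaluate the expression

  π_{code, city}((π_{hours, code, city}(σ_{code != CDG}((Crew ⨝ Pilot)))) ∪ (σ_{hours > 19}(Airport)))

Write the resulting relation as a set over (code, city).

{(BOS, NYC), (CDG, SEA), (ORD, DC), (ORD, NYC), (SEA, BOS)}

Natural join on code: {(CDG, 16, 13, CHI, 3640), (CDG, 16, 13, CHI, 400), (CDG, 16, 13, CHI, 9070), (CDG, 36, 26, BOS, 3640), (CDG, 36, 26, BOS, 400), (CDG, 36, 26, BOS, 9070), (CDG, 40, 22, ATL, 3640), (CDG, 40, 22, ATL, 400), (CDG, 40, 22, ATL, 9070), (ORD, 32, 11, DC, 1140), (ORD, 32, 11, DC, 4700)}
Apply σ_{code != CDG}; surviving tuples: {(ORD, 32, 11, DC, 1140), (ORD, 32, 11, DC, 4700)}
Keep only column(s) hours, code, city (1 duplicate(s) eliminated): {(32, ORD, DC)}
Apply σ_{hours > 19}; surviving tuples: {(22, SEA, BOS), (25, CDG, SEA), (35, BOS, NYC), (40, ORD, NYC)}
Taking the union: {(22, SEA, BOS), (25, CDG, SEA), (32, ORD, DC), (35, BOS, NYC), (40, ORD, NYC)}
Keep only column(s) code, city: {(BOS, NYC), (CDG, SEA), (ORD, DC), (ORD, NYC), (SEA, BOS)}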